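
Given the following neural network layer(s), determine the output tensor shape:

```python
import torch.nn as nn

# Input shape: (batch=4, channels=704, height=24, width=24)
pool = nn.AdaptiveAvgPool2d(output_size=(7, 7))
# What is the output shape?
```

Input: (4, 704, 24, 24) -> Output: (4, 704, 7, 7)

Answer: (4, 704, 7, 7)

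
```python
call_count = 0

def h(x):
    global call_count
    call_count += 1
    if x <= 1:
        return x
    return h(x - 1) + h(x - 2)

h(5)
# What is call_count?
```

Calls(x) = 1 + Calls(x-1) + Calls(x-2); Calls(0)=Calls(1)=1. For x=5 this gives 15.

Answer: 15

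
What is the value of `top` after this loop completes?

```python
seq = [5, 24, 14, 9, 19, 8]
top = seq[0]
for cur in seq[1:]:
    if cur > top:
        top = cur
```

Maximum of [5, 24, 14, 9, 19, 8]
`top` takes the values: 5 → 24

Answer: 24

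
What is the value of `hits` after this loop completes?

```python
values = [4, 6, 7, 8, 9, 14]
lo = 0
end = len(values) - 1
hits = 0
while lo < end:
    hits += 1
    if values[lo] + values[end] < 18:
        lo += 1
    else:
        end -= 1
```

Steps to find pair summing to 18
`hits` takes the values: 0 → 1 → 2 → 3 → 4 → 5

Answer: 5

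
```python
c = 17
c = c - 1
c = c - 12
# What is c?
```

Trace:
`c = 17` → c = 17
`c = c - 1` → c = 16
`c = c - 12` → c = 4
So c = 4

Answer: 4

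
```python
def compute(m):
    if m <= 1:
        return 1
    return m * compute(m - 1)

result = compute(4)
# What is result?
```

compute(4) = 4 * 3 * 2 * 1 = 24

Answer: 24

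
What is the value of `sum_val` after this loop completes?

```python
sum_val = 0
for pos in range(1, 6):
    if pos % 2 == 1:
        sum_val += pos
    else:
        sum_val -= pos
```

Add odd, subtract even
`sum_val` takes the values: 0 → 1 → -1 → 2 → -2 → 3

Answer: 3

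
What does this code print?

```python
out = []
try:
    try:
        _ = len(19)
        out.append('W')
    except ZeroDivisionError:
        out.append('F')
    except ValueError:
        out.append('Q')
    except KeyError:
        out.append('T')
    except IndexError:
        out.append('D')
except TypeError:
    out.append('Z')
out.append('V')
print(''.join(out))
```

Execution trace: 'Z' (outer except TypeError) → 'V' (after the try/except). Output: ZV

Answer: ZV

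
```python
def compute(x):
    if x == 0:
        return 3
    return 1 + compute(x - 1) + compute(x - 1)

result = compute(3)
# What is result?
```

compute(x) = 1 + 2·compute(x-1), compute(0)=3. Closed form: (3+1)·2^3 - 1 = 31.

Answer: 31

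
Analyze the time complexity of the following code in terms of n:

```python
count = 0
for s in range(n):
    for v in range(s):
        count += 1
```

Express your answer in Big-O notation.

Each loop level contributes: n × n. Multiplying the contributions gives O(n^2).

Answer: O(n^2)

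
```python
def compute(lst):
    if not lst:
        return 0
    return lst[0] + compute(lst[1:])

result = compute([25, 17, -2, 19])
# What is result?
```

25 + 17 + (-2) + 19 + 0 = 59

Answer: 59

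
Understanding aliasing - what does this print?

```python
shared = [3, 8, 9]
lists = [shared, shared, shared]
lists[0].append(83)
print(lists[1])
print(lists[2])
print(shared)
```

Key concept: list of same reference.
Step by step:
`shared = [3, 8, 9]` → shared = [3, 8, 9]
`lists = [shared, shared, shared]` → lists = [[3, 8, 9], [3, 8, 9], [3, 8, 9]]
`lists[0].append(83)` → shared = [3, 8, 9, 83]; lists = [[3, 8, 9, 83], [3, 8, 9, 83], [3, 8, 9, 83]]
`print(lists[1])` → prints [3, 8, 9, 83]
`print(lists[2])` → prints [3, 8, 9, 83]
`print(shared)` → prints [3, 8, 9, 83]

Answer:
[3, 8, 9, 83]
[3, 8, 9, 83]
[3, 8, 9, 83]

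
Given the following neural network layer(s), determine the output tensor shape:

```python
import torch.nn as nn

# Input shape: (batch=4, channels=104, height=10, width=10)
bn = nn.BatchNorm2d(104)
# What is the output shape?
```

Input: (4, 104, 10, 10) -> Output: (4, 104, 10, 10)

Answer: (4, 104, 10, 10)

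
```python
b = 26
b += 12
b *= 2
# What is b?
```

Trace:
`b = 26` → b = 26
`b += 12` → b = 38
`b *= 2` → b = 76
So b = 76

Answer: 76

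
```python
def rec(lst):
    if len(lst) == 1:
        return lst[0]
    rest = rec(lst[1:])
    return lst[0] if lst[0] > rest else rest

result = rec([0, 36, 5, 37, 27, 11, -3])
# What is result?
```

Recursive max over [0, 36, 5, 37, 27, 11, -3] = 37

Answer: 37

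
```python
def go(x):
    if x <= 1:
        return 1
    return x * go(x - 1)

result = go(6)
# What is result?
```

go(6) = 6 * 5 * 4 * 3 * 2 * 1 = 720

Answer: 720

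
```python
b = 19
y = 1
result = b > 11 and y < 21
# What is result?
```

Trace:
`b = 19` → b = 19
`y = 1` → y = 1
`result = b > 11 and y < 21` → result = True
So result = True

Answer: True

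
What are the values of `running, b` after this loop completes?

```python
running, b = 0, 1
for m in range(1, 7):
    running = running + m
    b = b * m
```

Sum and factorial of 1 to 6
`running, b` takes the values: (0, 1) → (1, 1) → (3, 1) → (3, 2) → (6, 2) → (6, 6) → (10, 6) → (10, 24) → (15, 24) → (15, 120) → (21, 120) → (21, 720)

Answer: 21, 720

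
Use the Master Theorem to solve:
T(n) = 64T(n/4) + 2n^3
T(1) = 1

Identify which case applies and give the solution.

a=64, b=4, f(n)=2n^3. log_4(64) = 3. Since c=3 = 3, Case 2 applies: T(n) = Θ(n^log_b(a) · log n) = O(n^3 log n).

Answer: O(n^3 log n) - Case 2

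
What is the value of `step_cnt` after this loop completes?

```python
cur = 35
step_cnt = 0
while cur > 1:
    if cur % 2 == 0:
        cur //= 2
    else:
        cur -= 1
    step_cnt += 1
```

Steps to reduce 35 to 1
`step_cnt` takes the values: 0 → 1 → 2 → 3 → 4 → 5 → 6 → 7

Answer: 7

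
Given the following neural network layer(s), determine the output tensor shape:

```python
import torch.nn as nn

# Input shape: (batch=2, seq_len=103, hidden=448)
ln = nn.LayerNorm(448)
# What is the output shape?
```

Input: (2, 103, 448) -> Output: (2, 103, 448)

Answer: (2, 103, 448)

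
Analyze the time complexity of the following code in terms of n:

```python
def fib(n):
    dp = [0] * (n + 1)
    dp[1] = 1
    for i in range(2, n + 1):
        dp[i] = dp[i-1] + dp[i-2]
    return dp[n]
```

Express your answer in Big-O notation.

This is Dynamic programming Fibonacci. Time complexity: O(n).

Answer: O(n)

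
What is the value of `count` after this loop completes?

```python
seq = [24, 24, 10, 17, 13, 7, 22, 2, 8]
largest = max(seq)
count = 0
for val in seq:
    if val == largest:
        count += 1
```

Count of max value 24 in [24, 24, 10, 17, 13, 7, 22, 2, 8]
`count` takes the values: 0 → 1 → 2

Answer: 2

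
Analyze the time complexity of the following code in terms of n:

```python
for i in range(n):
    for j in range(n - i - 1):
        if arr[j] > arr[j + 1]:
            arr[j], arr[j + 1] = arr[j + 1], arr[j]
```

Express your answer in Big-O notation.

This is Bubble sort. Time complexity: O(n²).

Answer: O(n²)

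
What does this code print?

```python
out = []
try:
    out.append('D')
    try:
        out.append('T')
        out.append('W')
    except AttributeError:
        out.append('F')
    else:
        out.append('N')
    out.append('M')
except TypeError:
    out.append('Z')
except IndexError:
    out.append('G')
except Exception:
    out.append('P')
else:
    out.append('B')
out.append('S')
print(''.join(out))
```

Execution trace: 'D' (try body) → 'T' (inner try body) → 'W' (inner try body, no exception) → 'N' (inner else) → 'M' (try body, no exception) → 'B' (else) → 'S' (after the try/except). Output: DTWNMBS

Answer: DTWNMBS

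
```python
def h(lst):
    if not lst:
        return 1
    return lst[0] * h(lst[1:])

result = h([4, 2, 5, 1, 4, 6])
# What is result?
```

Product over [4, 2, 5, 1, 4, 6] = 4 * 2 * 5 * 1 * 4 * 6 = 960

Answer: 960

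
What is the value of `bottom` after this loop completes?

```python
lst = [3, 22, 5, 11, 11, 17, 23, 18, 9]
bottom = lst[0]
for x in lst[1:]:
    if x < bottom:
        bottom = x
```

Minimum of [3, 22, 5, 11, 11, 17, 23, 18, 9]
`bottom` takes the values: 3

Answer: 3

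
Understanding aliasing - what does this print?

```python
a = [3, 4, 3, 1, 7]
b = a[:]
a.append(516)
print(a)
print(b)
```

Key concept: slice [:] creates copy.
Step by step:
`a = [3, 4, 3, 1, 7]` → a = [3, 4, 3, 1, 7]
`b = a[:]` → b = [3, 4, 3, 1, 7]
`a.append(516)` → a = [3, 4, 3, 1, 7, 516]
`print(a)` → prints [3, 4, 3, 1, 7, 516]
`print(b)` → prints [3, 4, 3, 1, 7]

Answer:
[3, 4, 3, 1, 7, 516]
[3, 4, 3, 1, 7]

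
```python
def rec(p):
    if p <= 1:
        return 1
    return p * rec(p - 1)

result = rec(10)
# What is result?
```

rec(10) = 10 * 9 * 8 * 7 * 6 * 5 * 4 * 3 * 2 * 1 = 3628800

Answer: 3628800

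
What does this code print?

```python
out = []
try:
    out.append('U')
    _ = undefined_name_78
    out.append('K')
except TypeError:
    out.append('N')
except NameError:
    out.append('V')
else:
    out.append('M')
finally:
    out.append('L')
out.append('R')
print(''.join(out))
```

Execution trace: 'U' (try body) → 'V' (except NameError) → 'L' (finally) → 'R' (after the try/except). Output: UVLR

Answer: UVLR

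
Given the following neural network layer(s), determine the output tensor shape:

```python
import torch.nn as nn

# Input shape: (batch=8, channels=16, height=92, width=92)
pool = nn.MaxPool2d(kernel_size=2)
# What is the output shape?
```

Input: (8, 16, 92, 92) -> Output: (8, 16, 46, 46)

Answer: (8, 16, 46, 46)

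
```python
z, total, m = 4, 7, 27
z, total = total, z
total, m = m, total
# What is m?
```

Trace:
`z, total, m = 4, 7, 27` → z = 4; total = 7; m = 27
`z, total = total, z` → z = 7; total = 4
`total, m = m, total` → total = 27; m = 4
So m = 4

Answer: 4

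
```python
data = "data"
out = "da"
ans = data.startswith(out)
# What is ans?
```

Trace:
`data = "data"` → data = 'data'
`out = "da"` → out = 'da'
`ans = data.startswith(out)` → ans = True
So ans = True

Answer: True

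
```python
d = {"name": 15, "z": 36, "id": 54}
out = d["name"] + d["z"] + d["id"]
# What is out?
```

Trace:
`d = {"name": 15, "z": 36, "id": 54}` → d = {'name': 15, 'z': 36, 'id': 54}
`out = d["name"] + d["z"] + d["id"]` → out = 105
So out = 105

Answer: 105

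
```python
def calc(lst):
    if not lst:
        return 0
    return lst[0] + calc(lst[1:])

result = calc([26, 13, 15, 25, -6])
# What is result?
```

26 + 13 + 15 + 25 + (-6) + 0 = 73

Answer: 73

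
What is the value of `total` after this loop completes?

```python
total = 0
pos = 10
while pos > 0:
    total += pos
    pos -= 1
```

Sum 10 down to 1
`total` takes the values: 0 → 10 → 19 → 27 → 34 → 40 → 45 → 49 → 52 → 54 → 55

Answer: 55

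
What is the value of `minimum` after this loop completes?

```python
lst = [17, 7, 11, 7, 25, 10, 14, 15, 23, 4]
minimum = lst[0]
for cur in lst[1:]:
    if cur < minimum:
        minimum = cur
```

Minimum of [17, 7, 11, 7, 25, 10, 14, 15, 23, 4]
`minimum` takes the values: 17 → 7 → 4

Answer: 4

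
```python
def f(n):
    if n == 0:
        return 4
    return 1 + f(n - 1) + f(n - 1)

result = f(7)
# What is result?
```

f(n) = 1 + 2·f(n-1), f(0)=4. Closed form: (4+1)·2^7 - 1 = 639.

Answer: 639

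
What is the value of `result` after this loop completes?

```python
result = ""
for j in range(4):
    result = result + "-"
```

Repeat '-' 4 times
`result` takes the values: "" → "-" → "--" → "---" → "----"

Answer: "----"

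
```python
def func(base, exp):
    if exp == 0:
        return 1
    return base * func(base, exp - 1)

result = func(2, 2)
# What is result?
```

func(2, 2) = 2 * 2 = 4

Answer: 4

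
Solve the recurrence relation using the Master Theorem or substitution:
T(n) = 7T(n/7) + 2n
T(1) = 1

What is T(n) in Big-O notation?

By Master Theorem: a=7, b=7, f(n)=2n. Since log_7(7) = 1 and f(n) = Θ(n^1), Case 2 applies. T(n) = O(n log n).

Answer: O(n log n)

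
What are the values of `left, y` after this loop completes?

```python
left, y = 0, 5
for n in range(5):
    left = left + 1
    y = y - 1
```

left goes 0→5, y goes 5→0
`left, y` takes the values: (0, 5) → (1, 5) → (1, 4) → (2, 4) → (2, 3) → (3, 3) → (3, 2) → (4, 2) → (4, 1) → (5, 1) → (5, 0)

Answer: 5, 0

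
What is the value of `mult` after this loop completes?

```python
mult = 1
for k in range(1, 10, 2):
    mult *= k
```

Product of 1, 3, 5, ... up to 9
`mult` takes the values: 1 → 3 → 15 → 105 → 945

Answer: 945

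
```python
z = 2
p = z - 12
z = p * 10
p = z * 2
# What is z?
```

Trace:
`z = 2` → z = 2
`p = z - 12` → p = -10
`z = p * 10` → z = -100
`p = z * 2` → p = -200
So z = -100

Answer: -100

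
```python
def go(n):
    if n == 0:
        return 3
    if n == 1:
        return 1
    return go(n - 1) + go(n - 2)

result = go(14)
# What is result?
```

Build up from base cases: go(0)=3, go(1)=1, go(2)=4, go(3)=5, go(4)=9, go(5)=14, go(6)=23, ..., go(14)=1076

Answer: 1076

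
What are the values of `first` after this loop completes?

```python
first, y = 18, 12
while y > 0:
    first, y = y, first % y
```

GCD of 18 and 12
`first` takes the values: 18 → 12 → 6

Answer: 6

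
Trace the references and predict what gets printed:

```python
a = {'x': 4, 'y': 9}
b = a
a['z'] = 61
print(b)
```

Key concept: dict aliasing.
Step by step:
`a = {'x': 4, 'y': 9}` → a = {'x': 4, 'y': 9}
`b = a` → b = {'x': 4, 'y': 9} (same object as a)
`a['z'] = 61` → a = {'x': 4, 'y': 9, 'z': 61} (same object as b); b = {'x': 4, 'y': 9, 'z': 61} (same object as a)
`print(b)` → prints {'x': 4, 'y': 9, 'z': 61}

Answer: {'x': 4, 'y': 9, 'z': 61}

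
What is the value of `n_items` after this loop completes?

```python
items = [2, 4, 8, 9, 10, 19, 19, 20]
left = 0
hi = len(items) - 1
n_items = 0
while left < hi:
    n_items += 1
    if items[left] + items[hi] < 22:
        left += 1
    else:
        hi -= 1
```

Steps to find pair summing to 22
`n_items` takes the values: 0 → 1 → 2 → 3 → 4 → 5 → 6 → 7

Answer: 7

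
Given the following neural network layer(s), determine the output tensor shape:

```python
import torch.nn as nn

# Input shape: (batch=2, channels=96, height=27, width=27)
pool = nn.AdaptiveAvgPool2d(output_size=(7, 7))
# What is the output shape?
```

Input: (2, 96, 27, 27) -> Output: (2, 96, 7, 7)

Answer: (2, 96, 7, 7)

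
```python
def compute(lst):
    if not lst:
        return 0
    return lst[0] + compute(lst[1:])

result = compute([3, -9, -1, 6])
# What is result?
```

3 + (-9) + (-1) + 6 + 0 = -1

Answer: -1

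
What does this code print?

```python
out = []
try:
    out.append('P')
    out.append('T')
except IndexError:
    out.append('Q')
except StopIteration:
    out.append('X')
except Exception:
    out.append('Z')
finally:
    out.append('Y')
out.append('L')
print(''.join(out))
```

Execution trace: 'P' (try body) → 'T' (try body, no exception) → 'Y' (finally) → 'L' (after the try/except). Output: PTYL

Answer: PTYL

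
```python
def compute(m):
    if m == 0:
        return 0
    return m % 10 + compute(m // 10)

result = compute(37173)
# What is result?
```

Sum of digits of 37173: 3 + 7 + 1 + 7 + 3 = 21

Answer: 21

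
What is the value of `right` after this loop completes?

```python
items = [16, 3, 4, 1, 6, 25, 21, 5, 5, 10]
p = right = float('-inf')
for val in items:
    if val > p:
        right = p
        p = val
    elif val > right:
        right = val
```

Second largest (with repeats) in [16, 3, 4, 1, 6, 25, 21, 5, 5, 10]
`right` takes the values: -inf → 3 → 4 → 6 → 16 → 21

Answer: 21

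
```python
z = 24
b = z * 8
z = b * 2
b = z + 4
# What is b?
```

Trace:
`z = 24` → z = 24
`b = z * 8` → b = 192
`z = b * 2` → z = 384
`b = z + 4` → b = 388
So b = 388

Answer: 388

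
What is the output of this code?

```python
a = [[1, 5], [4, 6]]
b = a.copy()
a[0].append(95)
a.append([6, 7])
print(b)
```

Key concept: shallow copy with nested lists.
Step by step:
`a = [[1, 5], [4, 6]]` → a = [[1, 5], [4, 6]]
`b = a.copy()` → b = [[1, 5], [4, 6]]
`a[0].append(95)` → a = [[1, 5, 95], [4, 6]]; b = [[1, 5, 95], [4, 6]]
`a.append([6, 7])` → a = [[1, 5, 95], [4, 6], [6, 7]]
`print(b)` → prints [[1, 5, 95], [4, 6]]

Answer: [[1, 5, 95], [4, 6]]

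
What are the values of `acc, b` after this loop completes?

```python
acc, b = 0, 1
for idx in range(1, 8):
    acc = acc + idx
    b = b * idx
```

Sum and factorial of 1 to 7
`acc, b` takes the values: (0, 1) → (1, 1) → (3, 1) → (3, 2) → (6, 2) → (6, 6) → (10, 6) → (10, 24) → (15, 24) → (15, 120) → (21, 120) → (21, 720) → (28, 720) → (28, 5040)

Answer: 28, 5040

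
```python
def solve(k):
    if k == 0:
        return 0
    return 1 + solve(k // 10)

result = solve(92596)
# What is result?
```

Count of digits of 92596: 5

Answer: 5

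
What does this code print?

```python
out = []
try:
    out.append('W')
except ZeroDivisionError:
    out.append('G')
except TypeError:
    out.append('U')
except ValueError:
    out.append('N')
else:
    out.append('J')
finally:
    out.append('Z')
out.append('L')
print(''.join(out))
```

Execution trace: 'W' (try body, no exception) → 'J' (else) → 'Z' (finally) → 'L' (after the try/except). Output: WJZL

Answer: WJZL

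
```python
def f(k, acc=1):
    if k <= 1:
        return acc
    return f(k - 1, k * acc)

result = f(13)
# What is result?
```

Accumulator trace (n, acc): (13, 1) -> (12, 13) -> (11, 156) -> (10, 1716) -> (9, 17160) -> (8, 154440) -> (7, 1235520) -> (6, 8648640) -> (5, 51891840) -> (4, 259459200) -> (3, 1037836800) -> (2, 3113510400) -> (1, 6227020800) -> return 6227020800

Answer: 6227020800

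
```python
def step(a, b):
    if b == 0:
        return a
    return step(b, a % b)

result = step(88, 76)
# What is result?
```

step(88, 76) -> step(76, 12) -> step(12, 4) -> step(4, 0) -> 4

Answer: 4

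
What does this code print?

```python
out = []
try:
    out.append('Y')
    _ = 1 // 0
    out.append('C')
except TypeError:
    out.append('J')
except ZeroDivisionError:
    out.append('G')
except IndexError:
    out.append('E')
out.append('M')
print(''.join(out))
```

Execution trace: 'Y' (try body) → 'G' (except ZeroDivisionError) → 'M' (after the try/except). Output: YGM

Answer: YGM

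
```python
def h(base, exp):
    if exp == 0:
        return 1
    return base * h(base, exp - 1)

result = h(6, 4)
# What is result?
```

h(6, 4) = 6 * 6 * 6 * 6 = 1296

Answer: 1296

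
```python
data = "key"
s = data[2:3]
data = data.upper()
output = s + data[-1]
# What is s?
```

Trace:
`data = "key"` → data = 'key'
`s = data[2:3]` → s = 'y'
`data = data.upper()` → data = 'KEY'
`output = s + data[-1]` → output = 'yY'
So s = 'y'

Answer: 'y'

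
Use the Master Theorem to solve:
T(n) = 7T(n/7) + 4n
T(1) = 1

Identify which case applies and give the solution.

a=7, b=7, f(n)=4n. log_7(7) = 1. Since c=1 = 1, Case 2 applies: T(n) = Θ(n^log_b(a) · log n) = O(n log n).

Answer: O(n log n) - Case 2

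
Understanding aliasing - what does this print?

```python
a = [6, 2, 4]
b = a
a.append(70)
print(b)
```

Key concept: basic list aliasing.
Step by step:
`a = [6, 2, 4]` → a = [6, 2, 4]
`b = a` → b = [6, 2, 4] (same object as a)
`a.append(70)` → a = [6, 2, 4, 70] (same object as b); b = [6, 2, 4, 70] (same object as a)
`print(b)` → prints [6, 2, 4, 70]

Answer: [6, 2, 4, 70]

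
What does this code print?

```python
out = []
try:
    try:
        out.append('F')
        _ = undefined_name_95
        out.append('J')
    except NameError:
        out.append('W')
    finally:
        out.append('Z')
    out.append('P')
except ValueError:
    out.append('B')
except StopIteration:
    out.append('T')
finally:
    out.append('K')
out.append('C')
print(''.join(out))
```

Execution trace: 'F' (inner try body) → 'W' (inner except NameError) → 'Z' (inner finally) → 'P' (try body, no exception) → 'K' (finally) → 'C' (after the try/except). Output: FWZPKC

Answer: FWZPKC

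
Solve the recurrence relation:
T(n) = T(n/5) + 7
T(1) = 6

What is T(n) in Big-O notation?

Each step divides n by 5 and adds 7. After log_5(n) steps we reach T(1)=6. So T(n) = 7·log_5(n) + 6 = O(log n).

Answer: O(log n)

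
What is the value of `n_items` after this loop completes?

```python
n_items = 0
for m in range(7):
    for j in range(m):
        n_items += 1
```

Triangle number: 0+1+2+...+6
`n_items` takes the values: 0 → 1 → 2 → 3 → 4 → 5 → 6 → 7 → 8 → 9 → 10 → 11 → 12 → 13 → 14 → 15 → 16 → 17 → 18 → 19 → 20 → 21

Answer: 21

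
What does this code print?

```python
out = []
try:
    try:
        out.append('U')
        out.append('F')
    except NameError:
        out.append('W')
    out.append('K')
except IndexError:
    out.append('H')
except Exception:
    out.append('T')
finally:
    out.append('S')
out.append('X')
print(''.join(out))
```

Execution trace: 'U' (inner try body) → 'F' (inner try body, no exception) → 'K' (try body, no exception) → 'S' (finally) → 'X' (after the try/except). Output: UFKSX

Answer: UFKSX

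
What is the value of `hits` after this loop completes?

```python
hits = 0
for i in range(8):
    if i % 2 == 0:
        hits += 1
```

Count numbers divisible by 2 in range(8)
`hits` takes the values: 0 → 1 → 2 → 3 → 4

Answer: 4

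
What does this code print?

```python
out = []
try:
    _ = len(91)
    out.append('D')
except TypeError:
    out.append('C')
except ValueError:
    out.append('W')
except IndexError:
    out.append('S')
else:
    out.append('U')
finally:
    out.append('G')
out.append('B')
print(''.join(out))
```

Execution trace: 'C' (except TypeError) → 'G' (finally) → 'B' (after the try/except). Output: CGB

Answer: CGB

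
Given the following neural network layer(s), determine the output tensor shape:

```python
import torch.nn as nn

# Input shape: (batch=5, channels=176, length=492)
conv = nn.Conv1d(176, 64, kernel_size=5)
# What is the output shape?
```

Input: (5, 176, 492) -> Output: (5, 64, 488)

Answer: (5, 64, 488)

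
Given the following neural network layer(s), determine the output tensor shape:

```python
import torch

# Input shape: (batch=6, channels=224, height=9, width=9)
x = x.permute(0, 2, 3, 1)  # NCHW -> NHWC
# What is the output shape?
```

Input: (6, 224, 9, 9) -> Output: (6, 9, 9, 224)

Answer: (6, 9, 9, 224)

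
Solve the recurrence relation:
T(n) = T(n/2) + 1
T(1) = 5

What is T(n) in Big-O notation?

Each step divides n by 2 and adds 1. After log_2(n) steps we reach T(1)=5. So T(n) = 1·log_2(n) + 5 = O(log n).

Answer: O(log n)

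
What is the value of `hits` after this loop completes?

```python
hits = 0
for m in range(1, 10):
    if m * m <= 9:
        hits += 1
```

Count numbers where m² ≤ 9
`hits` takes the values: 0 → 1 → 2 → 3

Answer: 3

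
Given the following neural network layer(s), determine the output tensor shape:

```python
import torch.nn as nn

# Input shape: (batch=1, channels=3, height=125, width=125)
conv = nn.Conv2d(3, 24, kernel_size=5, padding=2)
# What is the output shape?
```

Input: (1, 3, 125, 125) -> Output: (1, 24, 125, 125)

Answer: (1, 24, 125, 125)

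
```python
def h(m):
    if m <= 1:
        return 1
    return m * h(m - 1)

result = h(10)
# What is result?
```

h(10) = 10 * 9 * 8 * 7 * 6 * 5 * 4 * 3 * 2 * 1 = 3628800

Answer: 3628800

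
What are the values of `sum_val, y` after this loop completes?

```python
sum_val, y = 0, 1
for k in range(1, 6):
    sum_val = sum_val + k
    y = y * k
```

Sum and factorial of 1 to 5
`sum_val, y` takes the values: (0, 1) → (1, 1) → (3, 1) → (3, 2) → (6, 2) → (6, 6) → (10, 6) → (10, 24) → (15, 24) → (15, 120)

Answer: 15, 120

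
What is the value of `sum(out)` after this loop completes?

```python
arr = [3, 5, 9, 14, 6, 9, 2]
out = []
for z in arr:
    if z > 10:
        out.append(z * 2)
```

Sum of doubled values > 10
`out` takes the values: [] → [28]
So `sum(out)` = 28

Answer: 28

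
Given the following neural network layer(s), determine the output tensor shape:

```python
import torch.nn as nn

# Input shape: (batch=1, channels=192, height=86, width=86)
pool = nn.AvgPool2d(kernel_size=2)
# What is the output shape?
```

Input: (1, 192, 86, 86) -> Output: (1, 192, 43, 43)

Answer: (1, 192, 43, 43)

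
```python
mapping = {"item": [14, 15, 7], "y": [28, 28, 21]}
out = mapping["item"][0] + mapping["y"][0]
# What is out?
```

Trace:
`mapping = {"item": [14, 15, 7], "y": [28, 28, 21]}` → mapping = {'item': [14, 15, 7], 'y': [28, 28, 21]}
`out = mapping["item"][0] + mapping["y"][0]` → out = 42
So out = 42

Answer: 42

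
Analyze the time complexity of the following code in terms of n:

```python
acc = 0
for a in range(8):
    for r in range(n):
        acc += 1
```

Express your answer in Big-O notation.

Each loop level contributes: 1 × n. Multiplying the contributions gives O(n).

Answer: O(n)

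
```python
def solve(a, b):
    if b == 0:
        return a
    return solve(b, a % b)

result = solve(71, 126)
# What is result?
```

solve(71, 126) -> solve(126, 71) -> solve(71, 55) -> solve(55, 16) -> solve(16, 7) -> solve(7, 2) -> solve(2, 1) -> solve(1, 0) -> 1

Answer: 1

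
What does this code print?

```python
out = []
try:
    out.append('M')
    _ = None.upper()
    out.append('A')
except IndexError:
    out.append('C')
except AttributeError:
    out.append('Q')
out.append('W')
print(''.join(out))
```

Execution trace: 'M' (try body) → 'Q' (except AttributeError) → 'W' (after the try/except). Output: MQW

Answer: MQW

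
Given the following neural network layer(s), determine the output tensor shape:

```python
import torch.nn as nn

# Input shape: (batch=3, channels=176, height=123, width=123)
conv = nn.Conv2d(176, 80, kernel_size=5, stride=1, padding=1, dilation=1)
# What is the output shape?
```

Input: (3, 176, 123, 123) -> Output: (3, 80, 121, 121)

Answer: (3, 80, 121, 121)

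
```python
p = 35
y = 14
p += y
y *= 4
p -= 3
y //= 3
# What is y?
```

Trace:
`p = 35` → p = 35
`y = 14` → y = 14
`p += y` → p = 49
`y *= 4` → y = 56
`p -= 3` → p = 46
`y //= 3` → y = 18
So y = 18

Answer: 18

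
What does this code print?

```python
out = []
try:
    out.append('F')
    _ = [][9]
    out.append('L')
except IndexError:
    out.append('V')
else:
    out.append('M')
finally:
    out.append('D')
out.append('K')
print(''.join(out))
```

Execution trace: 'F' (try body) → 'V' (except IndexError) → 'D' (finally) → 'K' (after the try/except). Output: FVDK

Answer: FVDK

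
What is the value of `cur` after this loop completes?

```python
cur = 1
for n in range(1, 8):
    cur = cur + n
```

Start at 1, add 1 through 7
`cur` takes the values: 1 → 2 → 4 → 7 → 11 → 16 → 22 → 29

Answer: 29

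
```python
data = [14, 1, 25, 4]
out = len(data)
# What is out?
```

Trace:
`data = [14, 1, 25, 4]` → data = [14, 1, 25, 4]
`out = len(data)` → out = 4
So out = 4

Answer: 4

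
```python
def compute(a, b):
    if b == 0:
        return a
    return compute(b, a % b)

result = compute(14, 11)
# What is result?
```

compute(14, 11) -> compute(11, 3) -> compute(3, 2) -> compute(2, 1) -> compute(1, 0) -> 1

Answer: 1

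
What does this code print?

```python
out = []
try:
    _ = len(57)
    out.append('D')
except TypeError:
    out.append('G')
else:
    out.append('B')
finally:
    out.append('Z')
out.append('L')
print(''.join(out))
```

Execution trace: 'G' (except TypeError) → 'Z' (finally) → 'L' (after the try/except). Output: GZL

Answer: GZL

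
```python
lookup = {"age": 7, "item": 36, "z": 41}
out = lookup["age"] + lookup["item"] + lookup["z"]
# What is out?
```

Trace:
`lookup = {"age": 7, "item": 36, "z": 41}` → lookup = {'age': 7, 'item': 36, 'z': 41}
`out = lookup["age"] + lookup["item"] + lookup["z"]` → out = 84
So out = 84

Answer: 84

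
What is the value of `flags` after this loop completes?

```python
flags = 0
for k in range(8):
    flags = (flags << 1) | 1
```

Build 8 consecutive 1-bits: 0b11111111
`flags` takes the values: 0 → 1 → 3 → 7 → 15 → 31 → 63 → 127 → 255

Answer: 255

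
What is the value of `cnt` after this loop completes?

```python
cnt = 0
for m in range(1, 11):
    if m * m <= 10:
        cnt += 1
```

Count numbers where m² ≤ 10
`cnt` takes the values: 0 → 1 → 2 → 3

Answer: 3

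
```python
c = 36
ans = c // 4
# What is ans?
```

Trace:
`c = 36` → c = 36
`ans = c // 4` → ans = 9
So ans = 9

Answer: 9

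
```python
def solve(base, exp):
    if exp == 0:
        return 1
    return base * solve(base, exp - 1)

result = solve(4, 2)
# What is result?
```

solve(4, 2) = 4 * 4 = 16

Answer: 16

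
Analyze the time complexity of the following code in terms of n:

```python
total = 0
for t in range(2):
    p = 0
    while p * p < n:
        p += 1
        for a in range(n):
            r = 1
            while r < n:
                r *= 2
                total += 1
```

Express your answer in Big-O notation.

Each loop level contributes: 1 × √n × n × log n. Multiplying the contributions gives O(n√n log n).

Answer: O(n√n log n)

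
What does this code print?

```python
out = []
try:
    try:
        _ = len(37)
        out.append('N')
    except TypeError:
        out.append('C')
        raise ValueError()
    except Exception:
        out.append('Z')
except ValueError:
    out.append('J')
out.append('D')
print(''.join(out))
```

Execution trace: 'C' (except TypeError) → 'J' (outer except ValueError) → 'D' (after the try/except). Output: CJD

Answer: CJD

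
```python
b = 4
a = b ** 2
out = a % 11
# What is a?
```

Trace:
`b = 4` → b = 4
`a = b ** 2` → a = 16
`out = a % 11` → out = 5
So a = 16

Answer: 16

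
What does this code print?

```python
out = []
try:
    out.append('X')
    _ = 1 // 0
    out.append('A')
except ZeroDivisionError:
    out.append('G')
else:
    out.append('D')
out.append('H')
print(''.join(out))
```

Execution trace: 'X' (try body) → 'G' (except ZeroDivisionError) → 'H' (after the try/except). Output: XGH

Answer: XGH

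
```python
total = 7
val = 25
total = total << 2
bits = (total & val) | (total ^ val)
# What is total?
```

Trace:
`total = 7` → total = 7
`val = 25` → val = 25
`total = total << 2` → total = 28
`bits = (total & val) | (total ^ val)` → bits = 29
So total = 28

Answer: 28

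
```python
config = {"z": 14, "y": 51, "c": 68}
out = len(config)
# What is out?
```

Trace:
`config = {"z": 14, "y": 51, "c": 68}` → config = {'z': 14, 'y': 51, 'c': 68}
`out = len(config)` → out = 3
So out = 3

Answer: 3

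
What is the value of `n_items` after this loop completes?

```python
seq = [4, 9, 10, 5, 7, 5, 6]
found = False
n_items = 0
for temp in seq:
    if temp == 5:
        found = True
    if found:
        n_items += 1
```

Count elements after first 5 in [4, 9, 10, 5, 7, 5, 6]
`n_items` takes the values: 0 → 1 → 2 → 3 → 4

Answer: 4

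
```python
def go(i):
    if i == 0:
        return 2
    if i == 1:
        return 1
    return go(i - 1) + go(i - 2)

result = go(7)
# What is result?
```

Build up from base cases: go(0)=2, go(1)=1, go(2)=3, go(3)=4, go(4)=7, go(5)=11, go(6)=18, ..., go(7)=29

Answer: 29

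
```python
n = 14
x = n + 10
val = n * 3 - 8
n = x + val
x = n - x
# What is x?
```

Trace:
`n = 14` → n = 14
`x = n + 10` → x = 24
`val = n * 3 - 8` → val = 34
`n = x + val` → n = 58
`x = n - x` → x = 34
So x = 34

Answer: 34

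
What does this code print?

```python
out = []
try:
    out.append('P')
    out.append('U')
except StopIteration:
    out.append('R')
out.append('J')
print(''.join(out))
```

Execution trace: 'P' (try body) → 'U' (try body, no exception) → 'J' (after the try/except). Output: PUJ

Answer: PUJ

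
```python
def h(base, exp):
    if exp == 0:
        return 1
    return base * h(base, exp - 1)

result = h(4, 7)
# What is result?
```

h(4, 7) = 4 * 4 * 4 * 4 * 4 * 4 * 4 = 16384

Answer: 16384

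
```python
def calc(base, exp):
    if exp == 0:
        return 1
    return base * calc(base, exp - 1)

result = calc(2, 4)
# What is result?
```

calc(2, 4) = 2 * 2 * 2 * 2 = 16

Answer: 16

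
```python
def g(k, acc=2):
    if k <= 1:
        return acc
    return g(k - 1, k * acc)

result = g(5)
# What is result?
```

Accumulator trace (n, acc): (5, 2) -> (4, 10) -> (3, 40) -> (2, 120) -> (1, 240) -> return 240

Answer: 240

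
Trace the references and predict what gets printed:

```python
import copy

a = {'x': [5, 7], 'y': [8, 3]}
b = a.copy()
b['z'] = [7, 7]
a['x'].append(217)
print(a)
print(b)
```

Key concept: shallow copy of dict with mutable values.
Step by step:
`a = {'x': [5, 7], 'y': [8, 3]}` → a = {'x': [5, 7], 'y': [8, 3]}
`b = a.copy()` → b = {'x': [5, 7], 'y': [8, 3]}
`b['z'] = [7, 7]` → b = {'x': [5, 7], 'y': [8, 3], 'z': [7, 7]}
`a['x'].append(217)` → a = {'x': [5, 7, 217], 'y': [8, 3]}; b = {'x': [5, 7, 217], 'y': [8, 3], 'z': [7, 7]}
`print(a)` → prints {'x': [5, 7, 217], 'y': [8, 3]}
`print(b)` → prints {'x': [5, 7, 217], 'y': [8, 3], 'z': [7, 7]}

Answer:
{'x': [5, 7, 217], 'y': [8, 3]}
{'x': [5, 7, 217], 'y': [8, 3], 'z': [7, 7]}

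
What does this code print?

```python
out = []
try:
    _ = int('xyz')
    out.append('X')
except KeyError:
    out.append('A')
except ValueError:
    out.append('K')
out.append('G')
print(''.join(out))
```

Execution trace: 'K' (except ValueError) → 'G' (after the try/except). Output: KG

Answer: KG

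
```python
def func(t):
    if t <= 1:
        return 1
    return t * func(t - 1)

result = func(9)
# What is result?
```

func(9) = 9 * 8 * 7 * 6 * 5 * 4 * 3 * 2 * 1 = 362880

Answer: 362880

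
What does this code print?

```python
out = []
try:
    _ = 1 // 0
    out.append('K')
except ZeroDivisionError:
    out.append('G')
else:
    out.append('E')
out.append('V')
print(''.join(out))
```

Execution trace: 'G' (except ZeroDivisionError) → 'V' (after the try/except). Output: GV

Answer: GV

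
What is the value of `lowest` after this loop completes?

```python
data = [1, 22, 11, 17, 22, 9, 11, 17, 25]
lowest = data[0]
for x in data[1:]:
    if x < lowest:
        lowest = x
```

Minimum of [1, 22, 11, 17, 22, 9, 11, 17, 25]
`lowest` takes the values: 1

Answer: 1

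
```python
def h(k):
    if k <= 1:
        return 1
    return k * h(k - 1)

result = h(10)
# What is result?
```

h(10) = 10 * 9 * 8 * 7 * 6 * 5 * 4 * 3 * 2 * 1 = 3628800

Answer: 3628800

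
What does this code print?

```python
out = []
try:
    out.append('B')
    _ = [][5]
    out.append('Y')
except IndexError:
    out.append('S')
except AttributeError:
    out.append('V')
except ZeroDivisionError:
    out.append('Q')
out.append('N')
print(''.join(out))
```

Execution trace: 'B' (try body) → 'S' (except IndexError) → 'N' (after the try/except). Output: BSN

Answer: BSN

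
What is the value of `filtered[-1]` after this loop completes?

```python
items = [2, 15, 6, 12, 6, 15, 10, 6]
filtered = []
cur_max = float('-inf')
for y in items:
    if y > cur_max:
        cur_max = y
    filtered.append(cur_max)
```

Running max ends at 15
`filtered` takes the values: [] → [2] → [2, 15] → [2, 15, 15] → [2, 15, 15, 15] → [2, 15, 15, 15, 15] → [2, 15, 15, 15, 15, 15] → [2, 15, 15, 15, 15, 15, 15] → [2, 15, 15, 15, 15, 15, 15, 15]
So `filtered[-1]` = 15

Answer: 15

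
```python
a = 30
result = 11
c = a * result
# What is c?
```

Trace:
`a = 30` → a = 30
`result = 11` → result = 11
`c = a * result` → c = 330
So c = 330

Answer: 330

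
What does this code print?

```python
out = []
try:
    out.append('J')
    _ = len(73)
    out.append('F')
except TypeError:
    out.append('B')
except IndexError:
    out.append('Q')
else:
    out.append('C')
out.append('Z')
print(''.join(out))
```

Execution trace: 'J' (try body) → 'B' (except TypeError) → 'Z' (after the try/except). Output: JBZ

Answer: JBZ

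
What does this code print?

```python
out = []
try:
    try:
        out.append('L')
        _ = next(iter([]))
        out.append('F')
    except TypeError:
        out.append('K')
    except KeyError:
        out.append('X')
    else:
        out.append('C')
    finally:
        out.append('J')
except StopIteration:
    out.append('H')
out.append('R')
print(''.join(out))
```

Execution trace: 'L' (try body) → 'J' (finally) → 'H' (outer except StopIteration) → 'R' (after the try/except). Output: LJHR

Answer: LJHR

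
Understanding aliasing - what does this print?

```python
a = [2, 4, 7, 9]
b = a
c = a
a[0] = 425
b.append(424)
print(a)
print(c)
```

Key concept: multiple aliases.
Step by step:
`a = [2, 4, 7, 9]` → a = [2, 4, 7, 9]
`b = a` → b = [2, 4, 7, 9] (same object as a)
`c = a` → c = [2, 4, 7, 9] (same object as a, b)
`a[0] = 425` → a = [425, 4, 7, 9] (same object as b, c); b = [425, 4, 7, 9] (same object as a, c); c = [425, 4, 7, 9] (same object as a, b)
`b.append(424)` → a = [425, 4, 7, 9, 424] (same object as b, c); b = [425, 4, 7, 9, 424] (same object as a, c); c = [425, 4, 7, 9, 424] (same object as a, b)
`print(a)` → prints [425, 4, 7, 9, 424]
`print(c)` → prints [425, 4, 7, 9, 424]

Answer:
[425, 4, 7, 9, 424]
[425, 4, 7, 9, 424]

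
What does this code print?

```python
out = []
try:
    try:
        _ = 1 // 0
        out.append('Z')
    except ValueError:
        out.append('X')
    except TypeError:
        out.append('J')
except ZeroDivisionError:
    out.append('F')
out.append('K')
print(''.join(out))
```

Execution trace: 'F' (outer except ZeroDivisionError) → 'K' (after the try/except). Output: FK

Answer: FK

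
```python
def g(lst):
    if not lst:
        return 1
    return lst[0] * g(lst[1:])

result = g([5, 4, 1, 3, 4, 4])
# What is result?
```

Product over [5, 4, 1, 3, 4, 4] = 5 * 4 * 1 * 3 * 4 * 4 = 960

Answer: 960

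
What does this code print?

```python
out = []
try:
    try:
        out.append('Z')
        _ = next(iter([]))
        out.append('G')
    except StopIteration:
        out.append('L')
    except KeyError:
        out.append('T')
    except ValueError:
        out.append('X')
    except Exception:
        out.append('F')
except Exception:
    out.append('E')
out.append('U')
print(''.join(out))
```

Execution trace: 'Z' (inner try body) → 'L' (inner except StopIteration) → 'U' (after the try/except). Output: ZLU

Answer: ZLU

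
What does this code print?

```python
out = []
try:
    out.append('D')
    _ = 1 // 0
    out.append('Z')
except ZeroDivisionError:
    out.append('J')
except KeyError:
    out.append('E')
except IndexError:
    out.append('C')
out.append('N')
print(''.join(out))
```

Execution trace: 'D' (try body) → 'J' (except ZeroDivisionError) → 'N' (after the try/except). Output: DJN

Answer: DJN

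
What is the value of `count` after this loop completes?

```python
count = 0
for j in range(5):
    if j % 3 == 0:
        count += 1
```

Count numbers divisible by 3 in range(5)
`count` takes the values: 0 → 1 → 2

Answer: 2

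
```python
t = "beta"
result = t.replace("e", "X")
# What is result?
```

Trace:
`t = "beta"` → t = 'beta'
`result = t.replace("e", "X")` → result = 'bXta'
So result = 'bXta'

Answer: 'bXta'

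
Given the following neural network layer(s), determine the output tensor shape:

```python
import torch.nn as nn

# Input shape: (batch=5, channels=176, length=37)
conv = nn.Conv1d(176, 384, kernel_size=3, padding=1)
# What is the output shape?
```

Input: (5, 176, 37) -> Output: (5, 384, 37)

Answer: (5, 384, 37)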